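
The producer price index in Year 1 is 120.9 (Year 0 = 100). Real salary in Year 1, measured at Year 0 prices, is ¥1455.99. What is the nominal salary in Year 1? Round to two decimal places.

Nominal = Real × (Index/100) = 1455.99 × (120.9/100)
        = 1455.99 × 1.209 = 1760.2919

1760.29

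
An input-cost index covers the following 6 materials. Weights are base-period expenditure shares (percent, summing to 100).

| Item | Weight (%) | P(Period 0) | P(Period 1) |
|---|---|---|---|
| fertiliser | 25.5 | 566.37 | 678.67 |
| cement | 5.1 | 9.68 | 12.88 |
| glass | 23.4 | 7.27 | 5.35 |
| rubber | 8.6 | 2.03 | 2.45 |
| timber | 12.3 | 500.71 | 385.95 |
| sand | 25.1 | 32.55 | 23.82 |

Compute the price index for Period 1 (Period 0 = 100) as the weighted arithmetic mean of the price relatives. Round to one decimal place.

fertiliser: 25.5 × (678.67/566.37) = 25.5 × 1.198280 = 30.5561
cement: 5.1 × (12.88/9.68) = 5.1 × 1.330579 = 6.7860
glass: 23.4 × (5.35/7.27) = 23.4 × 0.735901 = 17.2201
rubber: 8.6 × (2.45/2.03) = 8.6 × 1.206897 = 10.3793
timber: 12.3 × (385.95/500.71) = 12.3 × 0.770805 = 9.4809
sand: 25.1 × (23.82/32.55) = 25.1 × 0.731797 = 18.3681
Index = Σ wᵢ·(p₁ᵢ/p₀ᵢ) = 30.5561 + 6.7860 + 17.2201 + 10.3793 + 9.4809 + 18.3681 = 92.7905

92.8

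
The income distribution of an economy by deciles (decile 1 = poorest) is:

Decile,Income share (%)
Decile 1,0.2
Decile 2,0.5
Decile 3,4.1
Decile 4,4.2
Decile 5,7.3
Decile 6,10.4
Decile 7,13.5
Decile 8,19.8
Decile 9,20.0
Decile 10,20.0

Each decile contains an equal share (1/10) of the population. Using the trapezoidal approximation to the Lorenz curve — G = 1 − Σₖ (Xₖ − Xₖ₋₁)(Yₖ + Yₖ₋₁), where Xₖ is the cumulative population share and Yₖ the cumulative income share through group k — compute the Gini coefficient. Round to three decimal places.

Cumulative income shares Yₖ: 0.0020, 0.0070, 0.0480, 0.0900, 0.1630, 0.2670, 0.4020, 0.6000, 0.8000, 1.0000
Σ (Xₖ−Xₖ₋₁)(Yₖ+Yₖ₋₁) = (1/10)(0.0020+0.0000) + (1/10)(0.0070+0.0020) + (1/10)(0.0480+0.0070) + (1/10)(0.0900+0.0480) + (1/10)(0.1630+0.0900) + (1/10)(0.2670+0.1630) + (1/10)(0.4020+0.2670) + (1/10)(0.6000+0.4020) + (1/10)(0.8000+0.6000) + (1/10)(1.0000+0.8000)
  = 0.0002 + 0.0009 + 0.0055 + 0.0138 + 0.0253 + 0.0430 + 0.0669 + 0.1002 + 0.1400 + 0.1800 = 0.5758
G = 1 − 0.5758 = 0.4242

0.424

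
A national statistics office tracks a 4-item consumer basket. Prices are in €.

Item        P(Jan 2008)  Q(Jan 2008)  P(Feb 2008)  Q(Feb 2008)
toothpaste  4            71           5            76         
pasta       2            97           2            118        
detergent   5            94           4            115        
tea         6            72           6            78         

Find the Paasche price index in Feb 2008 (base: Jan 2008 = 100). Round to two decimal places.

97.54

Paasche price index uses current-period quantities as weights.
ΣP(Feb 2008)·Q(Feb 2008) = 5×76 + 2×118 + 4×115 + 6×78 = 380 + 236 + 460 + 468 = 1544
ΣP(Jan 2008)·Q(Feb 2008) = 4×76 + 2×118 + 5×115 + 6×78 = 304 + 236 + 575 + 468 = 1583
Index = 1544 / 1583 × 100 = 97.5363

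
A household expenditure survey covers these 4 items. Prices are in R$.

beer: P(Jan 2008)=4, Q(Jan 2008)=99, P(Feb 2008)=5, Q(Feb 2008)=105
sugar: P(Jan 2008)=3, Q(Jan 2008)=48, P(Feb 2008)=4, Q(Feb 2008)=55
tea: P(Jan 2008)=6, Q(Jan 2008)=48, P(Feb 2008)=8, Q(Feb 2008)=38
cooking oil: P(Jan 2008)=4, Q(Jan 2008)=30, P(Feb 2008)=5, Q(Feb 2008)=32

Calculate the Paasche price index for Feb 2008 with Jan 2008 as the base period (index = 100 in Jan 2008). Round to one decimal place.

Paasche price index uses current-period quantities as weights.
ΣP(Feb 2008)·Q(Feb 2008) = 5×105 + 4×55 + 8×38 + 5×32 = 525 + 220 + 304 + 160 = 1209
ΣP(Jan 2008)·Q(Feb 2008) = 4×105 + 3×55 + 6×38 + 4×32 = 420 + 165 + 228 + 128 = 941
Index = 1209 / 941 × 100 = 128.4803

128.5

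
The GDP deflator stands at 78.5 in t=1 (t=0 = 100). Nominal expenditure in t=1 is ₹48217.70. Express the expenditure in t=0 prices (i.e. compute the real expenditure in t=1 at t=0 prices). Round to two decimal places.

Real = Nominal ÷ (Index/100) = 48217.70 ÷ (78.5/100)
     = 48217.70 ÷ 0.785 = 61423.8217

61423.82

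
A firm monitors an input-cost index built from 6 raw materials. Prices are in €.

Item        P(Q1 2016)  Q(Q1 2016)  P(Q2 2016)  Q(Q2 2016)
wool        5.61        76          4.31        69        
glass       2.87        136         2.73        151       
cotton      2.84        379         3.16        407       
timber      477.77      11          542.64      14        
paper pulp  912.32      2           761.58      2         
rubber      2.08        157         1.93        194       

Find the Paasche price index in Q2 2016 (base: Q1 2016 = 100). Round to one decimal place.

Paasche price index uses current-period quantities as weights.
ΣP(Q2 2016)·Q(Q2 2016) = 4.31×69 + 2.73×151 + 3.16×407 + 542.64×14 + 761.58×2 + 1.93×194 = 297.39 + 412.23 + 1286.12 + 7596.96 + 1523.16 + 374.42 = 11490.28
ΣP(Q1 2016)·Q(Q2 2016) = 5.61×69 + 2.87×151 + 2.84×407 + 477.77×14 + 912.32×2 + 2.08×194 = 387.09 + 433.37 + 1155.88 + 6688.78 + 1824.64 + 403.52 = 10893.28
Index = 11490.28 / 10893.28 × 100 = 105.4804

105.5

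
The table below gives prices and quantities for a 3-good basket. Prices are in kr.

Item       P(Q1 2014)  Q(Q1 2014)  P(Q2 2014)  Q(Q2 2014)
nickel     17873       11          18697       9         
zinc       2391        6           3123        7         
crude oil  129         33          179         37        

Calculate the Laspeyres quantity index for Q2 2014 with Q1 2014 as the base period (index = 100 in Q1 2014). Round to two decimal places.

Laspeyres quantity index uses base-period prices as weights.
ΣP(Q1 2014)·Q(Q2 2014) = 17873×9 + 2391×7 + 129×37 = 160857 + 16737 + 4773 = 182367
ΣP(Q1 2014)·Q(Q1 2014) = 17873×11 + 2391×6 + 129×33 = 196603 + 14346 + 4257 = 215206
Index = 182367 / 215206 × 100 = 84.7407

84.74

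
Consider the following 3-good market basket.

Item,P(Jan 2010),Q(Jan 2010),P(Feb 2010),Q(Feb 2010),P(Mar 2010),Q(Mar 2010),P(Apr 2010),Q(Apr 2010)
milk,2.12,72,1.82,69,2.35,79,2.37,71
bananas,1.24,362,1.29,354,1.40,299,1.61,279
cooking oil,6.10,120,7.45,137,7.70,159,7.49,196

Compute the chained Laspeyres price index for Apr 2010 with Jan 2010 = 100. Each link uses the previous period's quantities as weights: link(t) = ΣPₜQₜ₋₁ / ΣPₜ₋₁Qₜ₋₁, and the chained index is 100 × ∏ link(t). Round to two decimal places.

121.57

Link Jan 2010→Feb 2010:
ΣP(Feb 2010)Q(Jan 2010) = 1.82×72 + 1.29×362 + 7.45×120 = 131.04 + 466.98 + 894 = 1492.02
ΣP(Jan 2010)Q(Jan 2010) = 2.12×72 + 1.24×362 + 6.10×120 = 152.64 + 448.88 + 732 = 1333.52
link = 1492.02/1333.52 = 1.118858
Link Feb 2010→Mar 2010:
ΣP(Mar 2010)Q(Feb 2010) = 2.35×69 + 1.40×354 + 7.70×137 = 162.15 + 495.6 + 1054.9 = 1712.65
ΣP(Feb 2010)Q(Feb 2010) = 1.82×69 + 1.29×354 + 7.45×137 = 125.58 + 456.66 + 1020.65 = 1602.89
link = 1712.65/1602.89 = 1.068476
Link Mar 2010→Apr 2010:
ΣP(Apr 2010)Q(Mar 2010) = 2.37×79 + 1.61×299 + 7.49×159 = 187.23 + 481.39 + 1190.91 = 1859.53
ΣP(Mar 2010)Q(Mar 2010) = 2.35×79 + 1.40×299 + 7.70×159 = 185.65 + 418.6 + 1224.3 = 1828.55
link = 1859.53/1828.55 = 1.016942
Chained index = 100 × 1.118858 × 1.068476 × 1.016942 = 121.5728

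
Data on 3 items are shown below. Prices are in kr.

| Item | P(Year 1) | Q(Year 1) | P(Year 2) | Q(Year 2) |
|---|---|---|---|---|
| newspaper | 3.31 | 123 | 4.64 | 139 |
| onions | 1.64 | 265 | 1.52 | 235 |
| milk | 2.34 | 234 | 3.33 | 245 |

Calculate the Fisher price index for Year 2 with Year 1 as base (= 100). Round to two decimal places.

127.15

Laspeyres component (base-period weights):
ΣP(Year 2)Q(Year 1) = 4.64×123 + 1.52×265 + 3.33×234 = 570.72 + 402.8 + 779.22 = 1752.74
ΣP(Year 1)Q(Year 1) = 3.31×123 + 1.64×265 + 2.34×234 = 407.13 + 434.6 + 547.56 = 1389.29
L = 1752.74 / 1389.29 × 100 = 126.1608
Paasche component (current-period weights):
ΣP(Year 2)Q(Year 2) = 4.64×139 + 1.52×235 + 3.33×245 = 644.96 + 357.2 + 815.85 = 1818.01
ΣP(Year 1)Q(Year 2) = 3.31×139 + 1.64×235 + 2.34×245 = 460.09 + 385.4 + 573.3 = 1418.79
P = 1818.01 / 1418.79 × 100 = 128.1381
Fisher = √(L × P) = √(126.1608 × 128.1381) = 127.1456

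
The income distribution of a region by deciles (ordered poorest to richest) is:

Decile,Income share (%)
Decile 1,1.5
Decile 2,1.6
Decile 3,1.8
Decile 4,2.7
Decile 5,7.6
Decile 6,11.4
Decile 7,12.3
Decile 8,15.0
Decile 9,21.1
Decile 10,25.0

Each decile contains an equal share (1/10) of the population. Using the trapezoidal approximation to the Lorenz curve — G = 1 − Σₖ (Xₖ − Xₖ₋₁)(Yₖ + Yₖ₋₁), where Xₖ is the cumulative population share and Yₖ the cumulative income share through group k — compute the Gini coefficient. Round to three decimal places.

Cumulative income shares Yₖ: 0.0150, 0.0310, 0.0490, 0.0760, 0.1520, 0.2660, 0.3890, 0.5390, 0.7500, 1.0000
Σ (Xₖ−Xₖ₋₁)(Yₖ+Yₖ₋₁) = (1/10)(0.0150+0.0000) + (1/10)(0.0310+0.0150) + (1/10)(0.0490+0.0310) + (1/10)(0.0760+0.0490) + (1/10)(0.1520+0.0760) + (1/10)(0.2660+0.1520) + (1/10)(0.3890+0.2660) + (1/10)(0.5390+0.3890) + (1/10)(0.7500+0.5390) + (1/10)(1.0000+0.7500)
  = 0.0015 + 0.0046 + 0.0080 + 0.0125 + 0.0228 + 0.0418 + 0.0655 + 0.0928 + 0.1289 + 0.1750 = 0.5534
G = 1 − 0.5534 = 0.4466

0.447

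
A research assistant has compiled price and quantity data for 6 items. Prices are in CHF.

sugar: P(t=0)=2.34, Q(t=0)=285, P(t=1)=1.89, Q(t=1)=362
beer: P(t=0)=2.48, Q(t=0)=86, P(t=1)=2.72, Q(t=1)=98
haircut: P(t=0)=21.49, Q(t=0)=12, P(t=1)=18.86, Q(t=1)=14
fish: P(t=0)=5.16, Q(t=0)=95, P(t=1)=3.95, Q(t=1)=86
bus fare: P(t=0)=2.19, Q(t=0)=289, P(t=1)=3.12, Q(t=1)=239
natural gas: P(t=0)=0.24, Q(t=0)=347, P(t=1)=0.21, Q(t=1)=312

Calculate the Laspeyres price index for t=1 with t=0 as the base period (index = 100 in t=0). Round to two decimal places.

Laspeyres price index uses base-period quantities as weights.
ΣP(t=1)·Q(t=0) = 1.89×285 + 2.72×86 + 18.86×12 + 3.95×95 + 3.12×289 + 0.21×347 = 538.65 + 233.92 + 226.32 + 375.25 + 901.68 + 72.87 = 2348.69
ΣP(t=0)·Q(t=0) = 2.34×285 + 2.48×86 + 21.49×12 + 5.16×95 + 2.19×289 + 0.24×347 = 666.9 + 213.28 + 257.88 + 490.2 + 632.91 + 83.28 = 2344.45
Index = 2348.69 / 2344.45 × 100 = 100.1809

100.18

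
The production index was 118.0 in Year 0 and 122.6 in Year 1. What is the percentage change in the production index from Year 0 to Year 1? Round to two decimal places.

Change = (122.6 − 118.0) / 118.0 × 100
       = 4.6 / 118.0 × 100 = 3.8983%

3.90%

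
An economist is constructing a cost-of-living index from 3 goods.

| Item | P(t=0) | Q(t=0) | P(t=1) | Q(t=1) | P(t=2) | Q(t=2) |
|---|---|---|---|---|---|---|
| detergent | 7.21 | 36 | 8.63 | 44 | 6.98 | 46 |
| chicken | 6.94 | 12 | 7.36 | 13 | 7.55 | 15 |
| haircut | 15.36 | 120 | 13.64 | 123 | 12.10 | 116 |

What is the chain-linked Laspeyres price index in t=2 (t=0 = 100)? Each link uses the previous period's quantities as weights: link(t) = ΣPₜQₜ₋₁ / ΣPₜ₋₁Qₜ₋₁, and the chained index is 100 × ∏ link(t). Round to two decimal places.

Link t=0→t=1:
ΣP(t=1)Q(t=0) = 8.63×36 + 7.36×12 + 13.64×120 = 310.68 + 88.32 + 1636.8 = 2035.8
ΣP(t=0)Q(t=0) = 7.21×36 + 6.94×12 + 15.36×120 = 259.56 + 83.28 + 1843.2 = 2186.04
link = 2035.8/2186.04 = 0.931273
Link t=1→t=2:
ΣP(t=2)Q(t=1) = 6.98×44 + 7.55×13 + 12.10×123 = 307.12 + 98.15 + 1488.3 = 1893.57
ΣP(t=1)Q(t=1) = 8.63×44 + 7.36×13 + 13.64×123 = 379.72 + 95.68 + 1677.72 = 2153.12
link = 1893.57/2153.12 = 0.879454
Chained index = 100 × 0.931273 × 0.879454 = 81.9012

81.90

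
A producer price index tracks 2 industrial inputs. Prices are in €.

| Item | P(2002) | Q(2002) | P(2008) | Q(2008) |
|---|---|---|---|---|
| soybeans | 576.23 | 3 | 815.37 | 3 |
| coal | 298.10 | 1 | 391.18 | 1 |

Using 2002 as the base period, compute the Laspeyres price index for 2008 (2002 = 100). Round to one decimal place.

Laspeyres price index uses base-period quantities as weights.
ΣP(2008)·Q(2002) = 815.37×3 + 391.18×1 = 2446.11 + 391.18 = 2837.29
ΣP(2002)·Q(2002) = 576.23×3 + 298.10×1 = 1728.69 + 298.1 = 2026.79
Index = 2837.29 / 2026.79 × 100 = 139.9893

140.0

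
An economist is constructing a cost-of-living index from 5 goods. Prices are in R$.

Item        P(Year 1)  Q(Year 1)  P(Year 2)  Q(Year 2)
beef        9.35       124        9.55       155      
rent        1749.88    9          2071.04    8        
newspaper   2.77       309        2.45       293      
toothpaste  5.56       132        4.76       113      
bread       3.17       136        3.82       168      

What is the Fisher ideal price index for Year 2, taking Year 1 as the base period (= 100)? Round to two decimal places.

Laspeyres component (base-period weights):
ΣP(Year 2)Q(Year 1) = 9.55×124 + 2071.04×9 + 2.45×309 + 4.76×132 + 3.82×136 = 1184.2 + 18639.36 + 757.05 + 628.32 + 519.52 = 21728.45
ΣP(Year 1)Q(Year 1) = 9.35×124 + 1749.88×9 + 2.77×309 + 5.56×132 + 3.17×136 = 1159.4 + 15748.92 + 855.93 + 733.92 + 431.12 = 18929.29
L = 21728.45 / 18929.29 × 100 = 114.7875
Paasche component (current-period weights):
ΣP(Year 2)Q(Year 2) = 9.55×155 + 2071.04×8 + 2.45×293 + 4.76×113 + 3.82×168 = 1480.25 + 16568.32 + 717.85 + 537.88 + 641.76 = 19946.06
ΣP(Year 1)Q(Year 2) = 9.35×155 + 1749.88×8 + 2.77×293 + 5.56×113 + 3.17×168 = 1449.25 + 13999.04 + 811.61 + 628.28 + 532.56 = 17420.74
P = 19946.06 / 17420.74 × 100 = 114.4961
Fisher = √(L × P) = √(114.7875 × 114.4961) = 114.6417

114.64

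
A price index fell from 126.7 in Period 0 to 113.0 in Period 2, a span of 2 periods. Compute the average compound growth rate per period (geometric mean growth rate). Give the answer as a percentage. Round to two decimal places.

Growth factor = (113.0/126.7)^(1/2) = (0.891871)^(1/2) = 0.944389
Growth rate = 0.944389 − 1 = -0.055611 = -5.5611%

-5.56%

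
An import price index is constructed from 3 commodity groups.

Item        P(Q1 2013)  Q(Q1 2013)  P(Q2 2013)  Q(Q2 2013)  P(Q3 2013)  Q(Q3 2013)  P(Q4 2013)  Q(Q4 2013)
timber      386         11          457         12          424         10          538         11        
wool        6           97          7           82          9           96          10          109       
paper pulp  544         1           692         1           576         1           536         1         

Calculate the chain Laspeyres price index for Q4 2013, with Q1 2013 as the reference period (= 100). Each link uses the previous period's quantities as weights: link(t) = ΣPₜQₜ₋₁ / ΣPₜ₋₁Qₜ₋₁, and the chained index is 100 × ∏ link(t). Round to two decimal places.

Link Q1 2013→Q2 2013:
ΣP(Q2 2013)Q(Q1 2013) = 457×11 + 7×97 + 692×1 = 5027 + 679 + 692 = 6398
ΣP(Q1 2013)Q(Q1 2013) = 386×11 + 6×97 + 544×1 = 4246 + 582 + 544 = 5372
link = 6398/5372 = 1.190990
Link Q2 2013→Q3 2013:
ΣP(Q3 2013)Q(Q2 2013) = 424×12 + 9×82 + 576×1 = 5088 + 738 + 576 = 6402
ΣP(Q2 2013)Q(Q2 2013) = 457×12 + 7×82 + 692×1 = 5484 + 574 + 692 = 6750
link = 6402/6750 = 0.948444
Link Q3 2013→Q4 2013:
ΣP(Q4 2013)Q(Q3 2013) = 538×10 + 10×96 + 536×1 = 5380 + 960 + 536 = 6876
ΣP(Q3 2013)Q(Q3 2013) = 424×10 + 9×96 + 576×1 = 4240 + 864 + 576 = 5680
link = 6876/5680 = 1.210563
Chained index = 100 × 1.190990 × 0.948444 × 1.210563 = 136.7438

136.74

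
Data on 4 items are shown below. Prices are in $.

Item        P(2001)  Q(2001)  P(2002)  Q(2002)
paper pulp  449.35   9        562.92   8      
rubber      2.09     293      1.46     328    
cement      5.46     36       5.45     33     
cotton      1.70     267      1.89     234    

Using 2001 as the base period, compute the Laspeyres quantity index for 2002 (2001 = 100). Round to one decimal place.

Laspeyres quantity index uses base-period prices as weights.
ΣP(2001)·Q(2002) = 449.35×8 + 2.09×328 + 5.46×33 + 1.70×234 = 3594.8 + 685.52 + 180.18 + 397.8 = 4858.3
ΣP(2001)·Q(2001) = 449.35×9 + 2.09×293 + 5.46×36 + 1.70×267 = 4044.15 + 612.37 + 196.56 + 453.9 = 5306.98
Index = 4858.3 / 5306.98 × 100 = 91.5455

91.5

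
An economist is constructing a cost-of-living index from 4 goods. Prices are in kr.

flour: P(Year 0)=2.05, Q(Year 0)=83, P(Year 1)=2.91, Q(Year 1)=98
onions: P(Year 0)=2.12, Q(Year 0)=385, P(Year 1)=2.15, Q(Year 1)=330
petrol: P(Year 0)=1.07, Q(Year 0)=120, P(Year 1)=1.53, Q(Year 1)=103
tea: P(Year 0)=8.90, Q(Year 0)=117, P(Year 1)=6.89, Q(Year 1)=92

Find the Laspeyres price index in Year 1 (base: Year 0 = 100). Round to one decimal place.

95.5

Laspeyres price index uses base-period quantities as weights.
ΣP(Year 1)·Q(Year 0) = 2.91×83 + 2.15×385 + 1.53×120 + 6.89×117 = 241.53 + 827.75 + 183.6 + 806.13 = 2059.01
ΣP(Year 0)·Q(Year 0) = 2.05×83 + 2.12×385 + 1.07×120 + 8.90×117 = 170.15 + 816.2 + 128.4 + 1041.3 = 2156.05
Index = 2059.01 / 2156.05 × 100 = 95.4992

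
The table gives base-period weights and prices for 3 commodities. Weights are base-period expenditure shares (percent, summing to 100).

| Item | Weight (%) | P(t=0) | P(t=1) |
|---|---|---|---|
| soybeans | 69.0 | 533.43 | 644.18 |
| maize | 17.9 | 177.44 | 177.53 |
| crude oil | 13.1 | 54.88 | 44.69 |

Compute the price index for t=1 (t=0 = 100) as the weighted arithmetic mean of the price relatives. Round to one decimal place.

111.9

soybeans: 69.0 × (644.18/533.43) = 69.0 × 1.207619 = 83.3257
maize: 17.9 × (177.53/177.44) = 17.9 × 1.000507 = 17.9091
crude oil: 13.1 × (44.69/54.88) = 13.1 × 0.814322 = 10.6676
Index = Σ wᵢ·(p₁ᵢ/p₀ᵢ) = 83.3257 + 17.9091 + 10.6676 = 111.9024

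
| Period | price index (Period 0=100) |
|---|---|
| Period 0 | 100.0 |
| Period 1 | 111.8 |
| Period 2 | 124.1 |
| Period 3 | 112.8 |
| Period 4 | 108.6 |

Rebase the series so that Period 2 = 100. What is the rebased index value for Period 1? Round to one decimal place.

90.1

Rebased(Period 1) = 111.8 / 124.1 × 100 = 90.0886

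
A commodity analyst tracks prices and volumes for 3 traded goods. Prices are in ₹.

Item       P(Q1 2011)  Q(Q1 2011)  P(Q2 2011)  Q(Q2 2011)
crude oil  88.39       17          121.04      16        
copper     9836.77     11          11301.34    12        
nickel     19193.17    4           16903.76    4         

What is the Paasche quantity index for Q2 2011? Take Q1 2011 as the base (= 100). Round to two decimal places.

105.76

Paasche quantity index uses current-period prices as weights.
ΣP(Q2 2011)·Q(Q2 2011) = 121.04×16 + 11301.34×12 + 16903.76×4 = 1936.64 + 135616.08 + 67615.04 = 205167.76
ΣP(Q2 2011)·Q(Q1 2011) = 121.04×17 + 11301.34×11 + 16903.76×4 = 2057.68 + 124314.74 + 67615.04 = 193987.46
Index = 205167.76 / 193987.46 × 100 = 105.7634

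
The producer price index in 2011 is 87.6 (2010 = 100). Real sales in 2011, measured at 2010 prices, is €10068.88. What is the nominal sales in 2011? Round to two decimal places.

8820.34

Nominal = Real × (Index/100) = 10068.88 × (87.6/100)
        = 10068.88 × 0.876 = 8820.3389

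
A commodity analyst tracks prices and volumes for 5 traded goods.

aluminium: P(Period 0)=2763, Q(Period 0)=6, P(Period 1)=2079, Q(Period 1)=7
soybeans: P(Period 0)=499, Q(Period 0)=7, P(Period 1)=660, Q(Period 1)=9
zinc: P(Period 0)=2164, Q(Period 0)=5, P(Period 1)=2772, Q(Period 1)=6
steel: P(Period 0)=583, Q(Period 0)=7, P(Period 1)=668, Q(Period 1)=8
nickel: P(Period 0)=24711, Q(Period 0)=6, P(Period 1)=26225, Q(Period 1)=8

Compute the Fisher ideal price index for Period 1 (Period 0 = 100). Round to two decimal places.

105.40

Laspeyres component (base-period weights):
ΣP(Period 1)Q(Period 0) = 2079×6 + 660×7 + 2772×5 + 668×7 + 26225×6 = 12474 + 4620 + 13860 + 4676 + 157350 = 192980
ΣP(Period 0)Q(Period 0) = 2763×6 + 499×7 + 2164×5 + 583×7 + 24711×6 = 16578 + 3493 + 10820 + 4081 + 148266 = 183238
L = 192980 / 183238 × 100 = 105.3166
Paasche component (current-period weights):
ΣP(Period 1)Q(Period 1) = 2079×7 + 660×9 + 2772×6 + 668×8 + 26225×8 = 14553 + 5940 + 16632 + 5344 + 209800 = 252269
ΣP(Period 0)Q(Period 1) = 2763×7 + 499×9 + 2164×6 + 583×8 + 24711×8 = 19341 + 4491 + 12984 + 4664 + 197688 = 239168
P = 252269 / 239168 × 100 = 105.4777
Fisher = √(L × P) = √(105.3166 × 105.4777) = 105.3971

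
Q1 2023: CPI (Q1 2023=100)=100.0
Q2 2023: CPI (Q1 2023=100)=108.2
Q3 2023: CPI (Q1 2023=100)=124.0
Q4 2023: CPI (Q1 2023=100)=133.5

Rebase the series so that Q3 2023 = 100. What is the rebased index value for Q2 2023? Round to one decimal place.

87.3

Rebased(Q2 2023) = 108.2 / 124.0 × 100 = 87.2581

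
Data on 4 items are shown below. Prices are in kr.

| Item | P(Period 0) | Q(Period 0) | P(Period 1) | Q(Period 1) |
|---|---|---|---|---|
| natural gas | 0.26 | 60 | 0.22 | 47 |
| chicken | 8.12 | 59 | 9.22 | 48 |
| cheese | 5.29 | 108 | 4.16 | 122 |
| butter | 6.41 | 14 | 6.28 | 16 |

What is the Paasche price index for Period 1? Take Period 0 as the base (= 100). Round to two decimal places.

92.26

Paasche price index uses current-period quantities as weights.
ΣP(Period 1)·Q(Period 1) = 0.22×47 + 9.22×48 + 4.16×122 + 6.28×16 = 10.34 + 442.56 + 507.52 + 100.48 = 1060.9
ΣP(Period 0)·Q(Period 1) = 0.26×47 + 8.12×48 + 5.29×122 + 6.41×16 = 12.22 + 389.76 + 645.38 + 102.56 = 1149.92
Index = 1060.9 / 1149.92 × 100 = 92.2586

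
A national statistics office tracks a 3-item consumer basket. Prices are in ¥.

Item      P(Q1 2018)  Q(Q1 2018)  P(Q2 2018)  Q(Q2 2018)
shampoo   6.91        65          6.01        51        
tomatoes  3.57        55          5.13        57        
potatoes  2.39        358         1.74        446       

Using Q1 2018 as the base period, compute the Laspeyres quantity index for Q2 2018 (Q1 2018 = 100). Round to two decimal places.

Laspeyres quantity index uses base-period prices as weights.
ΣP(Q1 2018)·Q(Q2 2018) = 6.91×51 + 3.57×57 + 2.39×446 = 352.41 + 203.49 + 1065.94 = 1621.84
ΣP(Q1 2018)·Q(Q1 2018) = 6.91×65 + 3.57×55 + 2.39×358 = 449.15 + 196.35 + 855.62 = 1501.12
Index = 1621.84 / 1501.12 × 100 = 108.0420

108.04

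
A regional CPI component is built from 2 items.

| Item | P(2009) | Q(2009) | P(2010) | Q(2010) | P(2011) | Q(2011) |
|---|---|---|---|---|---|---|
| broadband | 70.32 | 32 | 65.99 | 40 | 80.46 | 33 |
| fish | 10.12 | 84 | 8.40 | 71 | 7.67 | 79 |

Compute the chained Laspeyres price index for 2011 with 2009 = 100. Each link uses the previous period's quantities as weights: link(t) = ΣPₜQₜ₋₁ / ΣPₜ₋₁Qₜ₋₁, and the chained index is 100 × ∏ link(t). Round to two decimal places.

105.67

Link 2009→2010:
ΣP(2010)Q(2009) = 65.99×32 + 8.40×84 = 2111.68 + 705.6 = 2817.28
ΣP(2009)Q(2009) = 70.32×32 + 10.12×84 = 2250.24 + 850.08 = 3100.32
link = 2817.28/3100.32 = 0.908706
Link 2010→2011:
ΣP(2011)Q(2010) = 80.46×40 + 7.67×71 = 3218.4 + 544.57 = 3762.97
ΣP(2010)Q(2010) = 65.99×40 + 8.40×71 = 2639.6 + 596.4 = 3236
link = 3762.97/3236 = 1.162846
Chained index = 100 × 0.908706 × 1.162846 = 105.6685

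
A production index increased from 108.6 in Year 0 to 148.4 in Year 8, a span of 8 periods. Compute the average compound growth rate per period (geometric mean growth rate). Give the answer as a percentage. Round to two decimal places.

3.98%

Growth factor = (148.4/108.6)^(1/8) = (1.366483)^(1/8) = 1.039802
Growth rate = 1.039802 − 1 = 0.039802 = 3.9802%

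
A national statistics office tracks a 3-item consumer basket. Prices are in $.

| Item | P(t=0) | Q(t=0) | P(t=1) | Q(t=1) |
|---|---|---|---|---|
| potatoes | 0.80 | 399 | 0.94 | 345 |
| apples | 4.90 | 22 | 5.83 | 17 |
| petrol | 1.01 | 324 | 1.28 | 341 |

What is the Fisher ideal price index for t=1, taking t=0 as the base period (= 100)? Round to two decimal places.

121.96

Laspeyres component (base-period weights):
ΣP(t=1)Q(t=0) = 0.94×399 + 5.83×22 + 1.28×324 = 375.06 + 128.26 + 414.72 = 918.04
ΣP(t=0)Q(t=0) = 0.80×399 + 4.90×22 + 1.01×324 = 319.2 + 107.8 + 327.24 = 754.24
L = 918.04 / 754.24 × 100 = 121.7172
Paasche component (current-period weights):
ΣP(t=1)Q(t=1) = 0.94×345 + 5.83×17 + 1.28×341 = 324.3 + 99.11 + 436.48 = 859.89
ΣP(t=0)Q(t=1) = 0.80×345 + 4.90×17 + 1.01×341 = 276 + 83.3 + 344.41 = 703.71
P = 859.89 / 703.71 × 100 = 122.1938
Fisher = √(L × P) = √(121.7172 × 122.1938) = 121.9553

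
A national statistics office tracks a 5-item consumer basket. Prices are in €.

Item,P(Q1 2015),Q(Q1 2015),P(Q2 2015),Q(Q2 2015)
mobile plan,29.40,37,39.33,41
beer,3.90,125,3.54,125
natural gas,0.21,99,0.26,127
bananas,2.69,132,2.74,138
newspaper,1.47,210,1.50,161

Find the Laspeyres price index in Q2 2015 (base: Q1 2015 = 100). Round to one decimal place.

Laspeyres price index uses base-period quantities as weights.
ΣP(Q2 2015)·Q(Q1 2015) = 39.33×37 + 3.54×125 + 0.26×99 + 2.74×132 + 1.50×210 = 1455.21 + 442.5 + 25.74 + 361.68 + 315 = 2600.13
ΣP(Q1 2015)·Q(Q1 2015) = 29.40×37 + 3.90×125 + 0.21×99 + 2.69×132 + 1.47×210 = 1087.8 + 487.5 + 20.79 + 355.08 + 308.7 = 2259.87
Index = 2600.13 / 2259.87 × 100 = 115.0566

115.1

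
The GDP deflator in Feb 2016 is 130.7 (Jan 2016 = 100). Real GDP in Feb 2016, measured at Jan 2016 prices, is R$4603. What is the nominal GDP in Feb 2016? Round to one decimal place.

Nominal = Real × (Index/100) = 4603 × (130.7/100)
        = 4603 × 1.307 = 6016.1210

6016.1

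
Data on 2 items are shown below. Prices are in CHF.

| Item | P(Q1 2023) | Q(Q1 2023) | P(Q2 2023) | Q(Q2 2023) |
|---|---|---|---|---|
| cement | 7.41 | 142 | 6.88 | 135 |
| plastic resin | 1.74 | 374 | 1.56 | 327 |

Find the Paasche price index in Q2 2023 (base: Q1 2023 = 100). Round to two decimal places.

Paasche price index uses current-period quantities as weights.
ΣP(Q2 2023)·Q(Q2 2023) = 6.88×135 + 1.56×327 = 928.8 + 510.12 = 1438.92
ΣP(Q1 2023)·Q(Q2 2023) = 7.41×135 + 1.74×327 = 1000.35 + 568.98 = 1569.33
Index = 1438.92 / 1569.33 × 100 = 91.6901

91.69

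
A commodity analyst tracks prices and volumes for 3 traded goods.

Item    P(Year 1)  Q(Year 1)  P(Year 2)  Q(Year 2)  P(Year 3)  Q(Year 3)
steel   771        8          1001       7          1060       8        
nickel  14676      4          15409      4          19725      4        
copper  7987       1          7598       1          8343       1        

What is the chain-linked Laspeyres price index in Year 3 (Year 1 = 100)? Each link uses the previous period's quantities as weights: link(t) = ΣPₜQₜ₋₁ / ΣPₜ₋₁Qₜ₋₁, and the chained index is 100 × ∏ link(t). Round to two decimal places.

Link Year 1→Year 2:
ΣP(Year 2)Q(Year 1) = 1001×8 + 15409×4 + 7598×1 = 8008 + 61636 + 7598 = 77242
ΣP(Year 1)Q(Year 1) = 771×8 + 14676×4 + 7987×1 = 6168 + 58704 + 7987 = 72859
link = 77242/72859 = 1.060157
Link Year 2→Year 3:
ΣP(Year 3)Q(Year 2) = 1060×7 + 19725×4 + 8343×1 = 7420 + 78900 + 8343 = 94663
ΣP(Year 2)Q(Year 2) = 1001×7 + 15409×4 + 7598×1 = 7007 + 61636 + 7598 = 76241
link = 94663/76241 = 1.241629
Chained index = 100 × 1.060157 × 1.241629 = 131.6322

131.63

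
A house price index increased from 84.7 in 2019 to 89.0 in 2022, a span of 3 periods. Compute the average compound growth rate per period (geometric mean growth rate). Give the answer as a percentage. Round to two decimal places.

1.66%

Growth factor = (89.0/84.7)^(1/3) = (1.050767)^(1/3) = 1.016644
Growth rate = 1.016644 − 1 = 0.016644 = 1.6644%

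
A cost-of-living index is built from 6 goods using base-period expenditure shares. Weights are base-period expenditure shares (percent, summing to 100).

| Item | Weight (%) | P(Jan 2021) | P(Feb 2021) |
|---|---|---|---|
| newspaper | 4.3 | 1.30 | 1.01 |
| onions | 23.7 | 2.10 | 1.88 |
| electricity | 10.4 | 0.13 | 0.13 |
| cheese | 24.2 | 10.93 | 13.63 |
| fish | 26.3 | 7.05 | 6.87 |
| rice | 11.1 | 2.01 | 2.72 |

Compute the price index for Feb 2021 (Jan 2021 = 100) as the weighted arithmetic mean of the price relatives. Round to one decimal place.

105.8

newspaper: 4.3 × (1.01/1.30) = 4.3 × 0.776923 = 3.3408
onions: 23.7 × (1.88/2.10) = 23.7 × 0.895238 = 21.2171
electricity: 10.4 × (0.13/0.13) = 10.4 × 1.000000 = 10.4000
cheese: 24.2 × (13.63/10.93) = 24.2 × 1.247027 = 30.1780
fish: 26.3 × (6.87/7.05) = 26.3 × 0.974468 = 25.6285
rice: 11.1 × (2.72/2.01) = 11.1 × 1.353234 = 15.0209
Index = Σ wᵢ·(p₁ᵢ/p₀ᵢ) = 3.3408 + 21.2171 + 10.4000 + 30.1780 + 25.6285 + 15.0209 = 105.7854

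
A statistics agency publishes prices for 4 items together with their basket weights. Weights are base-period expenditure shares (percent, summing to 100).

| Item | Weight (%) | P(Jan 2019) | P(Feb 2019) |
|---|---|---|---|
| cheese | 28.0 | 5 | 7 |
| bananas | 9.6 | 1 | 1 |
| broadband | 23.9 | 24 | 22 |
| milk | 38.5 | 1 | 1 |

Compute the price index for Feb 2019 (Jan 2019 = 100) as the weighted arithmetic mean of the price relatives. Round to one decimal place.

cheese: 28.0 × (7/5) = 28.0 × 1.400000 = 39.2000
bananas: 9.6 × (1/1) = 9.6 × 1.000000 = 9.6000
broadband: 23.9 × (22/24) = 23.9 × 0.916667 = 21.9083
milk: 38.5 × (1/1) = 38.5 × 1.000000 = 38.5000
Index = Σ wᵢ·(p₁ᵢ/p₀ᵢ) = 39.2000 + 9.6000 + 21.9083 + 38.5000 = 109.2083

109.2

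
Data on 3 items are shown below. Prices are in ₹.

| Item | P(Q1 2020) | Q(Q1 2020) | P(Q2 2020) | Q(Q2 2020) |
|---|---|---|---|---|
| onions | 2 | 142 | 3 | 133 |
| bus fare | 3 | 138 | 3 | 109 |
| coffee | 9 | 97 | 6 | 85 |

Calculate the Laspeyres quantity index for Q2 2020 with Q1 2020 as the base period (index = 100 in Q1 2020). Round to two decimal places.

Laspeyres quantity index uses base-period prices as weights.
ΣP(Q1 2020)·Q(Q2 2020) = 2×133 + 3×109 + 9×85 = 266 + 327 + 765 = 1358
ΣP(Q1 2020)·Q(Q1 2020) = 2×142 + 3×138 + 9×97 = 284 + 414 + 873 = 1571
Index = 1358 / 1571 × 100 = 86.4418

86.44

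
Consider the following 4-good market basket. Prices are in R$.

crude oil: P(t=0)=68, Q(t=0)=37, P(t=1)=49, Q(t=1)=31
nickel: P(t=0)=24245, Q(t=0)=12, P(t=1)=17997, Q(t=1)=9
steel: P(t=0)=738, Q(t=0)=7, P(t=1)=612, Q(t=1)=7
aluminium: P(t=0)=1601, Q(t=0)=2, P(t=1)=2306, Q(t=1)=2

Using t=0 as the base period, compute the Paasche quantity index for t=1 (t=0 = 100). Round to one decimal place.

76.1

Paasche quantity index uses current-period prices as weights.
ΣP(t=1)·Q(t=1) = 49×31 + 17997×9 + 612×7 + 2306×2 = 1519 + 161973 + 4284 + 4612 = 172388
ΣP(t=1)·Q(t=0) = 49×37 + 17997×12 + 612×7 + 2306×2 = 1813 + 215964 + 4284 + 4612 = 226673
Index = 172388 / 226673 × 100 = 76.0514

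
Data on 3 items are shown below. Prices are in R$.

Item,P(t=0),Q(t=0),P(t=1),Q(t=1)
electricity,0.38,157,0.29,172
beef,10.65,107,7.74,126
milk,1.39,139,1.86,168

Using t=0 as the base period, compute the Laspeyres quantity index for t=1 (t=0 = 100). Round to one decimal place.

117.8

Laspeyres quantity index uses base-period prices as weights.
ΣP(t=0)·Q(t=1) = 0.38×172 + 10.65×126 + 1.39×168 = 65.36 + 1341.9 + 233.52 = 1640.78
ΣP(t=0)·Q(t=0) = 0.38×157 + 10.65×107 + 1.39×139 = 59.66 + 1139.55 + 193.21 = 1392.42
Index = 1640.78 / 1392.42 × 100 = 117.8366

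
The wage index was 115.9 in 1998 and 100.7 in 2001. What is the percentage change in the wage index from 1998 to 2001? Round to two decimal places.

Change = (100.7 − 115.9) / 115.9 × 100
       = -15.2 / 115.9 × 100 = -13.1148%

-13.11%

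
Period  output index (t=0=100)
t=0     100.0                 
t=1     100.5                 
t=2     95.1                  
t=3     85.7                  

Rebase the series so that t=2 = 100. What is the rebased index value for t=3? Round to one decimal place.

Rebased(t=3) = 85.7 / 95.1 × 100 = 90.1157

90.1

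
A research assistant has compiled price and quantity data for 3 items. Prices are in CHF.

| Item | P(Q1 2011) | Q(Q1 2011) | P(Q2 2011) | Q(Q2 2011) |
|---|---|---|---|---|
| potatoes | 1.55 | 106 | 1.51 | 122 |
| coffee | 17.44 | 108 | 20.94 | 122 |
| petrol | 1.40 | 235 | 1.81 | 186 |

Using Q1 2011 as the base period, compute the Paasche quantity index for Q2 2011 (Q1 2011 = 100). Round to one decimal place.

108.0

Paasche quantity index uses current-period prices as weights.
ΣP(Q2 2011)·Q(Q2 2011) = 1.51×122 + 20.94×122 + 1.81×186 = 184.22 + 2554.68 + 336.66 = 3075.56
ΣP(Q2 2011)·Q(Q1 2011) = 1.51×106 + 20.94×108 + 1.81×235 = 160.06 + 2261.52 + 425.35 = 2846.93
Index = 3075.56 / 2846.93 × 100 = 108.0308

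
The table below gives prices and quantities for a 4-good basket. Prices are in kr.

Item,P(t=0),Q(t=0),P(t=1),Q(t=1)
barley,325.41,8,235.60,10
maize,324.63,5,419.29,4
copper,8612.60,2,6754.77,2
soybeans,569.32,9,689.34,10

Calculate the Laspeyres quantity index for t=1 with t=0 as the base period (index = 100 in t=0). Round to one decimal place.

Laspeyres quantity index uses base-period prices as weights.
ΣP(t=0)·Q(t=1) = 325.41×10 + 324.63×4 + 8612.60×2 + 569.32×10 = 3254.1 + 1298.52 + 17225.2 + 5693.2 = 27471.02
ΣP(t=0)·Q(t=0) = 325.41×8 + 324.63×5 + 8612.60×2 + 569.32×9 = 2603.28 + 1623.15 + 17225.2 + 5123.88 = 26575.51
Index = 27471.02 / 26575.51 × 100 = 103.3697

103.4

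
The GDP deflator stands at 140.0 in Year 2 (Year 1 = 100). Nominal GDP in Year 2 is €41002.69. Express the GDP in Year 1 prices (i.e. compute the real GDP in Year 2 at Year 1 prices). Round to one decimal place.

29287.6

Real = Nominal ÷ (Index/100) = 41002.69 ÷ (140.0/100)
     = 41002.69 ÷ 1.400 = 29287.6357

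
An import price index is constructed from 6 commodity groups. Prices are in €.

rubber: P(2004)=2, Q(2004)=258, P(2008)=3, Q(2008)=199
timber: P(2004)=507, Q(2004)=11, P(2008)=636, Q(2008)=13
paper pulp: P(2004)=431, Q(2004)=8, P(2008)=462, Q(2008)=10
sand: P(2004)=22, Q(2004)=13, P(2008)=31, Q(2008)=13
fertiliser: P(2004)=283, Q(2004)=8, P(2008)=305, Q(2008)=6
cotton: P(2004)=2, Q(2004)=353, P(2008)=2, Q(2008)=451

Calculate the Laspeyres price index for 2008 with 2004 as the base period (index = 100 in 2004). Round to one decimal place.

Laspeyres price index uses base-period quantities as weights.
ΣP(2008)·Q(2004) = 3×258 + 636×11 + 462×8 + 31×13 + 305×8 + 2×353 = 774 + 6996 + 3696 + 403 + 2440 + 706 = 15015
ΣP(2004)·Q(2004) = 2×258 + 507×11 + 431×8 + 22×13 + 283×8 + 2×353 = 516 + 5577 + 3448 + 286 + 2264 + 706 = 12797
Index = 15015 / 12797 × 100 = 117.3322

117.3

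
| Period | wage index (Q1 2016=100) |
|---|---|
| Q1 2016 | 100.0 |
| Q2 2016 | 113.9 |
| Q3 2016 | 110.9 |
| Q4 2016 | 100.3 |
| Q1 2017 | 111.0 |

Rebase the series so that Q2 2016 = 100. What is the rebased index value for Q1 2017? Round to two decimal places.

Rebased(Q1 2017) = 111.0 / 113.9 × 100 = 97.4539

97.45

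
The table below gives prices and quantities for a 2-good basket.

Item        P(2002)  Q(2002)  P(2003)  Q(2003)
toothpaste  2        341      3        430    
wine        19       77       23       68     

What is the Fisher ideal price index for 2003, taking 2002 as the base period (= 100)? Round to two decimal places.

131.43

Laspeyres component (base-period weights):
ΣP(2003)Q(2002) = 3×341 + 23×77 = 1023 + 1771 = 2794
ΣP(2002)Q(2002) = 2×341 + 19×77 = 682 + 1463 = 2145
L = 2794 / 2145 × 100 = 130.2564
Paasche component (current-period weights):
ΣP(2003)Q(2003) = 3×430 + 23×68 = 1290 + 1564 = 2854
ΣP(2002)Q(2003) = 2×430 + 19×68 = 860 + 1292 = 2152
P = 2854 / 2152 × 100 = 132.6208
Fisher = √(L × P) = √(130.2564 × 132.6208) = 131.4333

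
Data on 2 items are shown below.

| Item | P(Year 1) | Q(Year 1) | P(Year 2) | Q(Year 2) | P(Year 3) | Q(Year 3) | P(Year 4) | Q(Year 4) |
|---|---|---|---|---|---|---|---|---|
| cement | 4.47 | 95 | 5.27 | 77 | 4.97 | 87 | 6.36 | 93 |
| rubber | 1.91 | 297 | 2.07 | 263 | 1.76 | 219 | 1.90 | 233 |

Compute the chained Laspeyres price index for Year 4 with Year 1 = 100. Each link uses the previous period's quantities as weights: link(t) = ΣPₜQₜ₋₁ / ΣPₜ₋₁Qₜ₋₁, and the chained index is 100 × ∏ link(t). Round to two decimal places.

Link Year 1→Year 2:
ΣP(Year 2)Q(Year 1) = 5.27×95 + 2.07×297 = 500.65 + 614.79 = 1115.44
ΣP(Year 1)Q(Year 1) = 4.47×95 + 1.91×297 = 424.65 + 567.27 = 991.92
link = 1115.44/991.92 = 1.124526
Link Year 2→Year 3:
ΣP(Year 3)Q(Year 2) = 4.97×77 + 1.76×263 = 382.69 + 462.88 = 845.57
ΣP(Year 2)Q(Year 2) = 5.27×77 + 2.07×263 = 405.79 + 544.41 = 950.2
link = 845.57/950.2 = 0.889886
Link Year 3→Year 4:
ΣP(Year 4)Q(Year 3) = 6.36×87 + 1.90×219 = 553.32 + 416.1 = 969.42
ΣP(Year 3)Q(Year 3) = 4.97×87 + 1.76×219 = 432.39 + 385.44 = 817.83
link = 969.42/817.83 = 1.185356
Chained index = 100 × 1.124526 × 0.889886 × 1.185356 = 118.6187

118.62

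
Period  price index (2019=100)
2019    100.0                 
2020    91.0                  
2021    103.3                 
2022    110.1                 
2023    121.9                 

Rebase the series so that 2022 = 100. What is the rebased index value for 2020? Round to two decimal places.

Rebased(2020) = 91.0 / 110.1 × 100 = 82.6521

82.65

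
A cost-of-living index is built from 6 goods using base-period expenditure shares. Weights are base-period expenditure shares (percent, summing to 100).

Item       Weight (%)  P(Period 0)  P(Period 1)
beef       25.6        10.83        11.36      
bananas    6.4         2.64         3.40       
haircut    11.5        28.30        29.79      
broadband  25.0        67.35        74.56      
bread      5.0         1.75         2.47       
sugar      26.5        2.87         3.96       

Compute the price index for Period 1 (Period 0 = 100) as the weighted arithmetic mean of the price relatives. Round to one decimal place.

beef: 25.6 × (11.36/10.83) = 25.6 × 1.048938 = 26.8528
bananas: 6.4 × (3.40/2.64) = 6.4 × 1.287879 = 8.2424
haircut: 11.5 × (29.79/28.30) = 11.5 × 1.052650 = 12.1055
broadband: 25.0 × (74.56/67.35) = 25.0 × 1.107053 = 27.6763
bread: 5.0 × (2.47/1.75) = 5.0 × 1.411429 = 7.0571
sugar: 26.5 × (3.96/2.87) = 26.5 × 1.379791 = 36.5645
Index = Σ wᵢ·(p₁ᵢ/p₀ᵢ) = 26.8528 + 8.2424 + 12.1055 + 27.6763 + 7.0571 + 36.5645 = 118.4986

118.5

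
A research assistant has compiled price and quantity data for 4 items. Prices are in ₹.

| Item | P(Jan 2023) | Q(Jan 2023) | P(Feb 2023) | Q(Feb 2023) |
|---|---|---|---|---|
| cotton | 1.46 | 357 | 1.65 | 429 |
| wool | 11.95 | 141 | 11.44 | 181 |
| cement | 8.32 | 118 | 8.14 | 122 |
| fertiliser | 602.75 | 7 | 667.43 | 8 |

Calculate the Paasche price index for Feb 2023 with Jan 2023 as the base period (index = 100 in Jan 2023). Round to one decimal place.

Paasche price index uses current-period quantities as weights.
ΣP(Feb 2023)·Q(Feb 2023) = 1.65×429 + 11.44×181 + 8.14×122 + 667.43×8 = 707.85 + 2070.64 + 993.08 + 5339.44 = 9111.01
ΣP(Jan 2023)·Q(Feb 2023) = 1.46×429 + 11.95×181 + 8.32×122 + 602.75×8 = 626.34 + 2162.95 + 1015.04 + 4822 = 8626.33
Index = 9111.01 / 8626.33 × 100 = 105.6186

105.6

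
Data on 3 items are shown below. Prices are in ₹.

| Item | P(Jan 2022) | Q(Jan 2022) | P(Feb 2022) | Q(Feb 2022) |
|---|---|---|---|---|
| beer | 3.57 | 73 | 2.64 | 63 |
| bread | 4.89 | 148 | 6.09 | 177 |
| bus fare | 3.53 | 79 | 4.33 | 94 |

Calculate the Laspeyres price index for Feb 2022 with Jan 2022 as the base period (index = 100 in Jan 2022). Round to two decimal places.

113.69

Laspeyres price index uses base-period quantities as weights.
ΣP(Feb 2022)·Q(Jan 2022) = 2.64×73 + 6.09×148 + 4.33×79 = 192.72 + 901.32 + 342.07 = 1436.11
ΣP(Jan 2022)·Q(Jan 2022) = 3.57×73 + 4.89×148 + 3.53×79 = 260.61 + 723.72 + 278.87 = 1263.2
Index = 1436.11 / 1263.2 × 100 = 113.6883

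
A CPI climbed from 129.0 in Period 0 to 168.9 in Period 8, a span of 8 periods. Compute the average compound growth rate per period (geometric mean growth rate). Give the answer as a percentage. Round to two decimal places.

Growth factor = (168.9/129.0)^(1/8) = (1.309302)^(1/8) = 1.034261
Growth rate = 1.034261 − 1 = 0.034261 = 3.4261%

3.43%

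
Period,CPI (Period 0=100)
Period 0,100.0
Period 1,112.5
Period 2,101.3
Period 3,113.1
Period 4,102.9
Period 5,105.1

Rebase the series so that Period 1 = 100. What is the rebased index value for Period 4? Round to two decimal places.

91.47

Rebased(Period 4) = 102.9 / 112.5 × 100 = 91.4667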